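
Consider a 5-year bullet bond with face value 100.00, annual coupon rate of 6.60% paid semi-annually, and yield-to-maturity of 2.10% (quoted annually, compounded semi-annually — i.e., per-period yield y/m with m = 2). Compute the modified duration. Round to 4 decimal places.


Answer: Modified duration = 4.3647

Derivation:
Coupon per period c = face * coupon_rate / m = 3.300000
Periods per year m = 2; per-period yield y/m = 0.010500
Number of cashflows N = 10
Cashflows (t years, CF_t, discount factor 1/(1+y/m)^(m*t), PV):
  t = 0.5000: CF_t = 3.300000, DF = 0.989609, PV = 3.265710
  t = 1.0000: CF_t = 3.300000, DF = 0.979326, PV = 3.231776
  t = 1.5000: CF_t = 3.300000, DF = 0.969150, PV = 3.198195
  t = 2.0000: CF_t = 3.300000, DF = 0.959080, PV = 3.164963
  t = 2.5000: CF_t = 3.300000, DF = 0.949114, PV = 3.132076
  t = 3.0000: CF_t = 3.300000, DF = 0.939252, PV = 3.099531
  t = 3.5000: CF_t = 3.300000, DF = 0.929492, PV = 3.067324
  t = 4.0000: CF_t = 3.300000, DF = 0.919834, PV = 3.035452
  t = 4.5000: CF_t = 3.300000, DF = 0.910276, PV = 3.003911
  t = 5.0000: CF_t = 103.300000, DF = 0.900818, PV = 93.054449
Price P = sum_t PV_t = 121.253390
First compute Macaulay numerator sum_t t * PV_t:
  t * PV_t at t = 0.5000: 1.632855
  t * PV_t at t = 1.0000: 3.231776
  t * PV_t at t = 1.5000: 4.797293
  t * PV_t at t = 2.0000: 6.329926
  t * PV_t at t = 2.5000: 7.830191
  t * PV_t at t = 3.0000: 9.298594
  t * PV_t at t = 3.5000: 10.735636
  t * PV_t at t = 4.0000: 12.141809
  t * PV_t at t = 4.5000: 13.517600
  t * PV_t at t = 5.0000: 465.272246
Macaulay duration D = 534.787927 / 121.253390 = 4.410499
Modified duration = D / (1 + y/m) = 4.410499 / (1 + 0.010500) = 4.364670


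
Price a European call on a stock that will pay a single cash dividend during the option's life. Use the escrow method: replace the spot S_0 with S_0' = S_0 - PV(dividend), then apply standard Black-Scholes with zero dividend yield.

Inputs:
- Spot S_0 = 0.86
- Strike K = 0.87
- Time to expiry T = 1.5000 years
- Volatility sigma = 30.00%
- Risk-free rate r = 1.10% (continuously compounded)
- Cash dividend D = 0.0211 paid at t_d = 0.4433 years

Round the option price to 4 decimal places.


Answer: Price = 0.1153

Derivation:
PV(D) = D * exp(-r * t_d) = 0.0211 * 0.99513557 = 0.02099736
S_0' = S_0 - PV(D) = 0.8600 - 0.02099736 = 0.83900264
d1 = (ln(S_0'/K) + (r + sigma^2/2)*T) / (sigma*sqrt(T)) = 0.12987913
d2 = d1 - sigma*sqrt(T) = -0.23754433
exp(-rT) = 0.98363538
N(d1) = 0.55166897; N(d2) = 0.40611727
C = S_0' * N(d1) - K * exp(-rT) * N(d2) = 0.83900264 * 0.55166897 - 0.8700 * 0.98363538 * 0.40611727 = 0.1153


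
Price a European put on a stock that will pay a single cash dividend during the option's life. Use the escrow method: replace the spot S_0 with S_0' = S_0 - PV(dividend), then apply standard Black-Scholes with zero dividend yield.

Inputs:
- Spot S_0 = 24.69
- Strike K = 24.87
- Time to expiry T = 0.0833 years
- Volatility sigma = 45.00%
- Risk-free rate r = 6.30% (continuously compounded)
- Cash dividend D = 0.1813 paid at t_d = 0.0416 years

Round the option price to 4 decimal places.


PV(D) = D * exp(-r * t_d) = 0.1813 * 0.99738263 = 0.18082547
S_0' = S_0 - PV(D) = 24.6900 - 0.18082547 = 24.50917453
d1 = (ln(S_0'/K) + (r + sigma^2/2)*T) / (sigma*sqrt(T)) = -0.00718148
d2 = d1 - sigma*sqrt(T) = -0.13705931
exp(-rT) = 0.99476585
N(-d1) = 0.50286497; N(-d2) = 0.55450804
P = K * exp(-rT) * N(-d2) - S_0' * N(-d1) = 24.8700 * 0.99476585 * 0.55450804 - 24.50917453 * 0.50286497 = 1.3936

Answer: Price = 1.3936


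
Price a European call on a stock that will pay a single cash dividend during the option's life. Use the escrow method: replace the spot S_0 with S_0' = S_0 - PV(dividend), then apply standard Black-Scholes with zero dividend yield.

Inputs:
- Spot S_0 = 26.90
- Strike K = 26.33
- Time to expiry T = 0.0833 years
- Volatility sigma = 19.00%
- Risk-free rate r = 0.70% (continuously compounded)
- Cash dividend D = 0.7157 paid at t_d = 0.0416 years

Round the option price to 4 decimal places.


PV(D) = D * exp(-r * t_d) = 0.7157 * 0.99970884 = 0.71549162
S_0' = S_0 - PV(D) = 26.9000 - 0.71549162 = 26.18450838
d1 = (ln(S_0'/K) + (r + sigma^2/2)*T) / (sigma*sqrt(T)) = -0.06299281
d2 = d1 - sigma*sqrt(T) = -0.11783011
exp(-rT) = 0.99941707
N(d1) = 0.47488612; N(d2) = 0.45310113
C = S_0' * N(d1) - K * exp(-rT) * N(d2) = 26.18450838 * 0.47488612 - 26.3300 * 0.99941707 * 0.45310113 = 0.5115

Answer: Price = 0.5115


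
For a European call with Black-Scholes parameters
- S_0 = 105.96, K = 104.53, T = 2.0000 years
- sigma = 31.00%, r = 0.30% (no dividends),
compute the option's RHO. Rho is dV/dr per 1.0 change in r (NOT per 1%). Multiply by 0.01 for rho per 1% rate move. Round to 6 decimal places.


Answer: Rho = 89.509075

Derivation:
d1 = 0.2638821069; d2 = -0.1745240975
phi(d1) = 0.3852913736; exp(-qT) = 1.0000000000; exp(-rT) = 0.9940179641
N(d2) = 0.4307267972
Rho = K*T*exp(-rT)*N(d2) = 104.5300 * 2.0000 * 0.9940179641 * 0.4307267972 = 89.509075


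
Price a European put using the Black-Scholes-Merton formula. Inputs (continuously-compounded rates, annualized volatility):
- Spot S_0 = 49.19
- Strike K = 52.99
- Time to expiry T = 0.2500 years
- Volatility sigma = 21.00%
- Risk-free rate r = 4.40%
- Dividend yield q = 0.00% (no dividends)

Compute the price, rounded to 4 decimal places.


Answer: Price = 4.1132

Derivation:
d1 = (ln(S/K) + (r - q + 0.5*sigma^2) * T) / (sigma * sqrt(T)) = -0.55143205
d2 = d1 - sigma * sqrt(T) = -0.65643205
exp(-rT) = 0.98906028; exp(-qT) = 1.00000000
P = K * exp(-rT) * N(-d2) - S_0 * exp(-qT) * N(-d1)
N(-d1) = 0.70933123; N(-d2) = 0.74422691
P = 52.9900 * 0.98906028 * 0.74422691 - 49.1900 * 1.00000000 * 0.70933123 = 4.1132


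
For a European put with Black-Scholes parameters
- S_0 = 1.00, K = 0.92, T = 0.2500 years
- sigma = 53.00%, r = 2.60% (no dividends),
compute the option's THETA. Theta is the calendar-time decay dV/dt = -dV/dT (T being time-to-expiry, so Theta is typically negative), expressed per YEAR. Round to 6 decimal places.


Answer: Theta = -0.179243

Derivation:
d1 = 0.4716758828; d2 = 0.2066758828
phi(d1) = 0.3569435609; exp(-qT) = 1.0000000000; exp(-rT) = 0.9935210793
Theta = -S*exp(-qT)*phi(d1)*sigma/(2*sqrt(T)) + r*K*exp(-rT)*N(-d2) - q*S*exp(-qT)*N(-d1)
N(-d1) = 0.3185790770; N(-d2) = 0.4181314967; sqrt(T) = 0.5000000000
Term 1 = -1.0000 * 1.0000000000 * 0.3569435609 * 0.5300 / (2 * 0.5000000000) = -0.1891800873
Term 2 = 0.0260 * 0.9200 * 0.9935210793 * 0.4181314967 = 0.0099369051
Term 3 = 0 (no dividend yield, q = 0)
Theta = -0.1891800873 + (0.0099369051) + (0.0000000000) = -0.179243


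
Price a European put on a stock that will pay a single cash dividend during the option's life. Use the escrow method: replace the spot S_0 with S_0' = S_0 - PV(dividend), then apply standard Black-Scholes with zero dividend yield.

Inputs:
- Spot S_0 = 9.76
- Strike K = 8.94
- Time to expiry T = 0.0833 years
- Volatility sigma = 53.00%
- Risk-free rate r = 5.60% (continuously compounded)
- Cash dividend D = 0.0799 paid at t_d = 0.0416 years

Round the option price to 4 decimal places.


PV(D) = D * exp(-r * t_d) = 0.0799 * 0.99767311 = 0.07971408
S_0' = S_0 - PV(D) = 9.7600 - 0.07971408 = 9.68028592
d1 = (ln(S_0'/K) + (r + sigma^2/2)*T) / (sigma*sqrt(T)) = 0.62706333
d2 = d1 - sigma*sqrt(T) = 0.47409611
exp(-rT) = 0.99534606
N(-d1) = 0.26530886; N(-d2) = 0.31771569
P = K * exp(-rT) * N(-d2) - S_0' * N(-d1) = 8.9400 * 0.99534606 * 0.31771569 - 9.68028592 * 0.26530886 = 0.2589

Answer: Price = 0.2589


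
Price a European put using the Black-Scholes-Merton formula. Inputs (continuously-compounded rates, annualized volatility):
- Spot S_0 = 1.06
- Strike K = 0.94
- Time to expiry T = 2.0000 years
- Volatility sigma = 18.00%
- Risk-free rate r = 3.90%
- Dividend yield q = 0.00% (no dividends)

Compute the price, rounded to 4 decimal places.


d1 = (ln(S/K) + (r - q + 0.5*sigma^2) * T) / (sigma * sqrt(T)) = 0.90566359
d2 = d1 - sigma * sqrt(T) = 0.65110515
exp(-rT) = 0.92496443; exp(-qT) = 1.00000000
P = K * exp(-rT) * N(-d2) - S_0 * exp(-qT) * N(-d1)
N(-d1) = 0.18255697; N(-d2) = 0.25748931
P = 0.9400 * 0.92496443 * 0.25748931 - 1.0600 * 1.00000000 * 0.18255697 = 0.0304

Answer: Price = 0.0304


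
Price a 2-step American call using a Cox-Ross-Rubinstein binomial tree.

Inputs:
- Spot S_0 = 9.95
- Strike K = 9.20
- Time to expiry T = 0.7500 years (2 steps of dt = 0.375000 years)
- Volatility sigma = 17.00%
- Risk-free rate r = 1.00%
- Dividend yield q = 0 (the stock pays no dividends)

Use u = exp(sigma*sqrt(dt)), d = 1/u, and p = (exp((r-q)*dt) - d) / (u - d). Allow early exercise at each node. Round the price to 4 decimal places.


Answer: Price = V(0,0) = 1.1057

Derivation:
dt = T/N = 0.375000
u = exp(sigma*sqrt(dt)) = 1.109715; d = 1/u = 0.901132
p = (exp((r-q)*dt) - d) / (u - d) = 0.492010
Discount per step: exp(-r*dt) = 0.996257
Stock lattice S(k, i) with i counting down-moves:
  k=0: S(0,0) = 9.9500
  k=1: S(1,0) = 11.0417; S(1,1) = 8.9663
  k=2: S(2,0) = 12.2531; S(2,1) = 9.9500; S(2,2) = 8.0798
Terminal payoffs V(N, i) = max(S_T - K, 0):
  V(2,0) = 3.053103; V(2,1) = 0.750000; V(2,2) = 0.000000
Backward induction: V(k, i) = exp(-r*dt) * [p * V(k+1, i) + (1-p) * V(k+1, i+1)]; then take max(V_cont, immediate exercise) for American.
  V(1,0) = exp(-r*dt) * [p*3.053103 + (1-p)*0.750000] = 1.876101; exercise = 1.841665; V(1,0) = max -> 1.876101
  V(1,1) = exp(-r*dt) * [p*0.750000 + (1-p)*0.000000] = 0.367626; exercise = 0.000000; V(1,1) = max -> 0.367626
  V(0,0) = exp(-r*dt) * [p*1.876101 + (1-p)*0.367626] = 1.105657; exercise = 0.750000; V(0,0) = max -> 1.105657


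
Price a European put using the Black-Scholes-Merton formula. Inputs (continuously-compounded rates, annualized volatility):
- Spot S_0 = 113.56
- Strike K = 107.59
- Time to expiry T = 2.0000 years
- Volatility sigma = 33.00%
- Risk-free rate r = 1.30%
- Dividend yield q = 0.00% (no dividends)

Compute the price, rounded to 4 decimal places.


Answer: Price = 16.0712

Derivation:
d1 = (ln(S/K) + (r - q + 0.5*sigma^2) * T) / (sigma * sqrt(T)) = 0.40477283
d2 = d1 - sigma * sqrt(T) = -0.06191764
exp(-rT) = 0.97433509; exp(-qT) = 1.00000000
P = K * exp(-rT) * N(-d2) - S_0 * exp(-qT) * N(-d1)
N(-d1) = 0.34282225; N(-d2) = 0.52468579
P = 107.5900 * 0.97433509 * 0.52468579 - 113.5600 * 1.00000000 * 0.34282225 = 16.0712


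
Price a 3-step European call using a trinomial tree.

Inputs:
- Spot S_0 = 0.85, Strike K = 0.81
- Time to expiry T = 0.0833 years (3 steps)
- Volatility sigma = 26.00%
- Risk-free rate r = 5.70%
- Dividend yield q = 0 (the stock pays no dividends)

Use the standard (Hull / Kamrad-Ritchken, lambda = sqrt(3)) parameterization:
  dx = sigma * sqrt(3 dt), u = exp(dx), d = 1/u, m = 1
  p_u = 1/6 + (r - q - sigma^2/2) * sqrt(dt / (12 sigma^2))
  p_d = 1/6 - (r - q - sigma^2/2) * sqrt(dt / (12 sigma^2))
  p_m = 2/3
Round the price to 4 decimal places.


Answer: Price = V(0,0) = 0.0534

Derivation:
dt = T/N = 0.027767; dx = sigma*sqrt(3*dt) = 0.075041
u = exp(dx) = 1.077928; d = 1/u = 0.927706
p_u = 0.170959, p_m = 0.666667, p_d = 0.162374
Discount per step: exp(-r*dt) = 0.998419
Stock lattice S(k, j) with j the centered position index:
  k=0: S(0,+0) = 0.8500
  k=1: S(1,-1) = 0.7886; S(1,+0) = 0.8500; S(1,+1) = 0.9162
  k=2: S(2,-2) = 0.7315; S(2,-1) = 0.7886; S(2,+0) = 0.8500; S(2,+1) = 0.9162; S(2,+2) = 0.9876
  k=3: S(3,-3) = 0.6787; S(3,-2) = 0.7315; S(3,-1) = 0.7886; S(3,+0) = 0.8500; S(3,+1) = 0.9162; S(3,+2) = 0.9876; S(3,+3) = 1.0646
Terminal payoffs V(N, j) = max(S_T - K, 0):
  V(3,-3) = 0.000000; V(3,-2) = 0.000000; V(3,-1) = 0.000000; V(3,+0) = 0.040000; V(3,+1) = 0.106239; V(3,+2) = 0.177639; V(3,+3) = 0.254604
Backward induction: V(k, j) = exp(-r*dt) * [p_u * V(k+1, j+1) + p_m * V(k+1, j) + p_d * V(k+1, j-1)]
  V(2,-2) = exp(-r*dt) * [p_u*0.000000 + p_m*0.000000 + p_d*0.000000] = 0.000000
  V(2,-1) = exp(-r*dt) * [p_u*0.040000 + p_m*0.000000 + p_d*0.000000] = 0.006828
  V(2,+0) = exp(-r*dt) * [p_u*0.106239 + p_m*0.040000 + p_d*0.000000] = 0.044758
  V(2,+1) = exp(-r*dt) * [p_u*0.177639 + p_m*0.106239 + p_d*0.040000] = 0.107519
  V(2,+2) = exp(-r*dt) * [p_u*0.254604 + p_m*0.177639 + p_d*0.106239] = 0.178920
  V(1,-1) = exp(-r*dt) * [p_u*0.044758 + p_m*0.006828 + p_d*0.000000] = 0.012184
  V(1,+0) = exp(-r*dt) * [p_u*0.107519 + p_m*0.044758 + p_d*0.006828] = 0.049251
  V(1,+1) = exp(-r*dt) * [p_u*0.178920 + p_m*0.107519 + p_d*0.044758] = 0.109362
  V(0,+0) = exp(-r*dt) * [p_u*0.109362 + p_m*0.049251 + p_d*0.012184] = 0.053424


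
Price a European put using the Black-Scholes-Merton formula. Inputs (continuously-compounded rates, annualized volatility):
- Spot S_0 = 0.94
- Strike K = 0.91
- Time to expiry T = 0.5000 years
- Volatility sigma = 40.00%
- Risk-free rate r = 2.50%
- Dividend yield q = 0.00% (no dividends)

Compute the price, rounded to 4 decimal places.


Answer: Price = 0.0840

Derivation:
d1 = (ln(S/K) + (r - q + 0.5*sigma^2) * T) / (sigma * sqrt(T)) = 0.30029155
d2 = d1 - sigma * sqrt(T) = 0.01744883
exp(-rT) = 0.98757780; exp(-qT) = 1.00000000
P = K * exp(-rT) * N(-d2) - S_0 * exp(-qT) * N(-d1)
N(-d1) = 0.38197739; N(-d2) = 0.49303928
P = 0.9100 * 0.98757780 * 0.49303928 - 0.9400 * 1.00000000 * 0.38197739 = 0.0840


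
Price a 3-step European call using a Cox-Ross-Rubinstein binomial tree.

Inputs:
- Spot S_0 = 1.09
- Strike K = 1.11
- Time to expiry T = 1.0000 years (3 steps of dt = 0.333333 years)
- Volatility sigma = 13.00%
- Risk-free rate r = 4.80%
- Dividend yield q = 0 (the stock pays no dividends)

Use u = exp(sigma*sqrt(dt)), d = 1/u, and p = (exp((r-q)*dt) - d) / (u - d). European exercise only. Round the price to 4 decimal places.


dt = T/N = 0.333333
u = exp(sigma*sqrt(dt)) = 1.077944; d = 1/u = 0.927692
p = (exp((r-q)*dt) - d) / (u - d) = 0.588589
Discount per step: exp(-r*dt) = 0.984127
Stock lattice S(k, i) with i counting down-moves:
  k=0: S(0,0) = 1.0900
  k=1: S(1,0) = 1.1750; S(1,1) = 1.0112
  k=2: S(2,0) = 1.2665; S(2,1) = 1.0900; S(2,2) = 0.9381
  k=3: S(3,0) = 1.3653; S(3,1) = 1.1750; S(3,2) = 1.0112; S(3,3) = 0.8702
Terminal payoffs V(N, i) = max(S_T - K, 0):
  V(3,0) = 0.255259; V(3,1) = 0.064959; V(3,2) = 0.000000; V(3,3) = 0.000000
Backward induction: V(k, i) = exp(-r*dt) * [p * V(k+1, i) + (1-p) * V(k+1, i+1)].
  V(2,0) = exp(-r*dt) * [p*0.255259 + (1-p)*0.064959] = 0.174159
  V(2,1) = exp(-r*dt) * [p*0.064959 + (1-p)*0.000000] = 0.037627
  V(2,2) = exp(-r*dt) * [p*0.000000 + (1-p)*0.000000] = 0.000000
  V(1,0) = exp(-r*dt) * [p*0.174159 + (1-p)*0.037627] = 0.116115
  V(1,1) = exp(-r*dt) * [p*0.037627 + (1-p)*0.000000] = 0.021795
  V(0,0) = exp(-r*dt) * [p*0.116115 + (1-p)*0.021795] = 0.076084

Answer: Price = V(0,0) = 0.0761


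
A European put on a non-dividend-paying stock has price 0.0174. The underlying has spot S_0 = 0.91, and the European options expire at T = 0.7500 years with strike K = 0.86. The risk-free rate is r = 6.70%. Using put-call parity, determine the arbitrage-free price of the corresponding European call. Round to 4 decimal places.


Answer: Call price = 0.1095

Derivation:
Put-call parity: C - P = S_0 * exp(-qT) - K * exp(-rT).
S_0 * exp(-qT) = 0.9100 * 1.00000000 = 0.91000000
K * exp(-rT) = 0.8600 * 0.95099165 = 0.81785282
C = P + S*exp(-qT) - K*exp(-rT)
C = 0.0174 + 0.91000000 - 0.81785282 = 0.1095


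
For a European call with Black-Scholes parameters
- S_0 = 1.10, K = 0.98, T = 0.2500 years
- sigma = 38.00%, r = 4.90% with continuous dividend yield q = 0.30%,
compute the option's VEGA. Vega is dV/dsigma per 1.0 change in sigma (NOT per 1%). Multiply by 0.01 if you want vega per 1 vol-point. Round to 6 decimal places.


Answer: Vega = 0.163821

Derivation:
d1 = 0.7634888796; d2 = 0.5734888796
phi(d1) = 0.2980791667; exp(-qT) = 0.9992502812; exp(-rT) = 0.9878247258
Vega = S * exp(-qT) * phi(d1) * sqrt(T) = 1.1000 * 0.9992502812 * 0.2980791667 * 0.5000000000 = 0.163821


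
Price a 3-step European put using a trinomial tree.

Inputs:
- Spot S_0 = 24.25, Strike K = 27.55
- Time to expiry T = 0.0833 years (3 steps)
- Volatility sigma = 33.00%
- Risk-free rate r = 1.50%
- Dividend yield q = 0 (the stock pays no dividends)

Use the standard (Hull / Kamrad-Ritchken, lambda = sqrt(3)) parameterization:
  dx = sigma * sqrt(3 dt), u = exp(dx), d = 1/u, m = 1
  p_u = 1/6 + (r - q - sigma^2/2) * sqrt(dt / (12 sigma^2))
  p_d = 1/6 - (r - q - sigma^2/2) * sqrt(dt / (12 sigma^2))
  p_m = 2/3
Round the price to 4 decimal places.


dt = T/N = 0.027767; dx = sigma*sqrt(3*dt) = 0.095244
u = exp(dx) = 1.099927; d = 1/u = 0.909151
p_u = 0.160916, p_m = 0.666667, p_d = 0.172417
Discount per step: exp(-r*dt) = 0.999584
Stock lattice S(k, j) with j the centered position index:
  k=0: S(0,+0) = 24.2500
  k=1: S(1,-1) = 22.0469; S(1,+0) = 24.2500; S(1,+1) = 26.6732
  k=2: S(2,-2) = 20.0440; S(2,-1) = 22.0469; S(2,+0) = 24.2500; S(2,+1) = 26.6732; S(2,+2) = 29.3386
  k=3: S(3,-3) = 18.2230; S(3,-2) = 20.0440; S(3,-1) = 22.0469; S(3,+0) = 24.2500; S(3,+1) = 26.6732; S(3,+2) = 29.3386; S(3,+3) = 32.2703
Terminal payoffs V(N, j) = max(K - S_T, 0):
  V(3,-3) = 9.326984; V(3,-2) = 7.506014; V(3,-1) = 5.503081; V(3,+0) = 3.300000; V(3,+1) = 0.876772; V(3,+2) = 0.000000; V(3,+3) = 0.000000
Backward induction: V(k, j) = exp(-r*dt) * [p_u * V(k+1, j+1) + p_m * V(k+1, j) + p_d * V(k+1, j-1)]
  V(2,-2) = exp(-r*dt) * [p_u*5.503081 + p_m*7.506014 + p_d*9.326984] = 7.494554
  V(2,-1) = exp(-r*dt) * [p_u*3.300000 + p_m*5.503081 + p_d*7.506014] = 5.491622
  V(2,+0) = exp(-r*dt) * [p_u*0.876772 + p_m*3.300000 + p_d*5.503081] = 3.288542
  V(2,+1) = exp(-r*dt) * [p_u*0.000000 + p_m*0.876772 + p_d*3.300000] = 1.153011
  V(2,+2) = exp(-r*dt) * [p_u*0.000000 + p_m*0.000000 + p_d*0.876772] = 0.151108
  V(1,-1) = exp(-r*dt) * [p_u*3.288542 + p_m*5.491622 + p_d*7.494554] = 5.480168
  V(1,+0) = exp(-r*dt) * [p_u*1.153011 + p_m*3.288542 + p_d*5.491622] = 3.323365
  V(1,+1) = exp(-r*dt) * [p_u*0.151108 + p_m*1.153011 + p_d*3.288542] = 1.359424
  V(0,+0) = exp(-r*dt) * [p_u*1.359424 + p_m*3.323365 + p_d*5.480168] = 3.377798

Answer: Price = V(0,0) = 3.3778


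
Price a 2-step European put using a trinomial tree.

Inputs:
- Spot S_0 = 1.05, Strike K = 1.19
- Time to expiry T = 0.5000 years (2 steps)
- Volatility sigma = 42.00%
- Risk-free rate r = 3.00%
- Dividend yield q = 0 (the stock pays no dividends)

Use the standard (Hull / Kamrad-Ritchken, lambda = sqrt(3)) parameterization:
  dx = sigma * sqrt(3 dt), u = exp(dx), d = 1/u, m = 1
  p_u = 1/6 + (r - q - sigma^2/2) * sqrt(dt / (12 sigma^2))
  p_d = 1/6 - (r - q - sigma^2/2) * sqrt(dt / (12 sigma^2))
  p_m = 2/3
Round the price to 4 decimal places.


dt = T/N = 0.250000; dx = sigma*sqrt(3*dt) = 0.363731
u = exp(dx) = 1.438687; d = 1/u = 0.695078
p_u = 0.146666, p_m = 0.666667, p_d = 0.186668
Discount per step: exp(-r*dt) = 0.992528
Stock lattice S(k, j) with j the centered position index:
  k=0: S(0,+0) = 1.0500
  k=1: S(1,-1) = 0.7298; S(1,+0) = 1.0500; S(1,+1) = 1.5106
  k=2: S(2,-2) = 0.5073; S(2,-1) = 0.7298; S(2,+0) = 1.0500; S(2,+1) = 1.5106; S(2,+2) = 2.1733
Terminal payoffs V(N, j) = max(K - S_T, 0):
  V(2,-2) = 0.682709; V(2,-1) = 0.460168; V(2,+0) = 0.140000; V(2,+1) = 0.000000; V(2,+2) = 0.000000
Backward induction: V(k, j) = exp(-r*dt) * [p_u * V(k+1, j+1) + p_m * V(k+1, j) + p_d * V(k+1, j-1)]
  V(1,-1) = exp(-r*dt) * [p_u*0.140000 + p_m*0.460168 + p_d*0.682709] = 0.451354
  V(1,+0) = exp(-r*dt) * [p_u*0.000000 + p_m*0.140000 + p_d*0.460168] = 0.177893
  V(1,+1) = exp(-r*dt) * [p_u*0.000000 + p_m*0.000000 + p_d*0.140000] = 0.025938
  V(0,+0) = exp(-r*dt) * [p_u*0.025938 + p_m*0.177893 + p_d*0.451354] = 0.205108

Answer: Price = V(0,0) = 0.2051


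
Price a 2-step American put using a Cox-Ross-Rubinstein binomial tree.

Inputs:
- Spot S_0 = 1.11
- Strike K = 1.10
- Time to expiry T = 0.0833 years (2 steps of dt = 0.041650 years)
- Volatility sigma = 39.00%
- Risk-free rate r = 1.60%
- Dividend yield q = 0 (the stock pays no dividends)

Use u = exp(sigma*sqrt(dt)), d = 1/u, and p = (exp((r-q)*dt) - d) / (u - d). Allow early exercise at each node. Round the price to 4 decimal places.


dt = T/N = 0.041650
u = exp(sigma*sqrt(dt)) = 1.082846; d = 1/u = 0.923493
p = (exp((r-q)*dt) - d) / (u - d) = 0.484296
Discount per step: exp(-r*dt) = 0.999334
Stock lattice S(k, i) with i counting down-moves:
  k=0: S(0,0) = 1.1100
  k=1: S(1,0) = 1.2020; S(1,1) = 1.0251
  k=2: S(2,0) = 1.3015; S(2,1) = 1.1100; S(2,2) = 0.9467
Terminal payoffs V(N, i) = max(K - S_T, 0):
  V(2,0) = 0.000000; V(2,1) = 0.000000; V(2,2) = 0.153349
Backward induction: V(k, i) = exp(-r*dt) * [p * V(k+1, i) + (1-p) * V(k+1, i+1)]; then take max(V_cont, immediate exercise) for American.
  V(1,0) = exp(-r*dt) * [p*0.000000 + (1-p)*0.000000] = 0.000000; exercise = 0.000000; V(1,0) = max -> 0.000000
  V(1,1) = exp(-r*dt) * [p*0.000000 + (1-p)*0.153349] = 0.079030; exercise = 0.074923; V(1,1) = max -> 0.079030
  V(0,0) = exp(-r*dt) * [p*0.000000 + (1-p)*0.079030] = 0.040729; exercise = 0.000000; V(0,0) = max -> 0.040729

Answer: Price = V(0,0) = 0.0407


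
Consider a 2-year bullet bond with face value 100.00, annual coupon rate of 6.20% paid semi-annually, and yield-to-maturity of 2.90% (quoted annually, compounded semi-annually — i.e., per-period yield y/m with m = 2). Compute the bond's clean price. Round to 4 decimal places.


Coupon per period c = face * coupon_rate / m = 3.100000
Periods per year m = 2; per-period yield y/m = 0.014500
Number of cashflows N = 4
Cashflows (t years, CF_t, discount factor 1/(1+y/m)^(m*t), PV):
  t = 0.5000: CF_t = 3.100000, DF = 0.985707, PV = 3.055692
  t = 1.0000: CF_t = 3.100000, DF = 0.971619, PV = 3.012018
  t = 1.5000: CF_t = 3.100000, DF = 0.957732, PV = 2.968968
  t = 2.0000: CF_t = 103.100000, DF = 0.944043, PV = 97.330837
Price P = sum_t PV_t = 106.367516

Answer: Price = 106.3675


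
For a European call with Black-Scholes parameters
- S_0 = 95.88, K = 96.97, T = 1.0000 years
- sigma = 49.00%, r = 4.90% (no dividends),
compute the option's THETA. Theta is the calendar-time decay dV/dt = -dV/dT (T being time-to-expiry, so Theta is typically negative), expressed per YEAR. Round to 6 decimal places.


d1 = 0.3219301168; d2 = -0.1680698832
phi(d1) = 0.3787957894; exp(-qT) = 1.0000000000; exp(-rT) = 0.9521811297
Theta = -S*exp(-qT)*phi(d1)*sigma/(2*sqrt(T)) - r*K*exp(-rT)*N(d2) + q*S*exp(-qT)*N(d1)
N(d1) = 0.6262471816; N(d2) = 0.4332641510; sqrt(T) = 1.0000000000
Term 1 = -95.8800 * 1.0000000000 * 0.3787957894 * 0.4900 / (2 * 1.0000000000) = -8.8981403705
Term 2 = -0.0490 * 96.9700 * 0.9521811297 * 0.4332641510 = -1.9602244519
Term 3 = 0 (no dividend yield, q = 0)
Theta = -8.8981403705 + (-1.9602244519) + (0.0000000000) = -10.858365

Answer: Theta = -10.858365


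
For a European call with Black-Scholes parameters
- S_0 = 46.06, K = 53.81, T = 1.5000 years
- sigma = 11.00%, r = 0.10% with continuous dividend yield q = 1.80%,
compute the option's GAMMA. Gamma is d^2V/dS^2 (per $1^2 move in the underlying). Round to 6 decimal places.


Answer: Gamma = 0.027716

Derivation:
d1 = -1.2762541454; d2 = -1.4109760813
phi(d1) = 0.1766913498; exp(-qT) = 0.9733612415; exp(-rT) = 0.9985011244
Gamma = exp(-qT) * phi(d1) / (S * sigma * sqrt(T)) = 0.9733612415 * 0.1766913498 / (46.0600 * 0.1100 * 1.2247448714) = 0.027716


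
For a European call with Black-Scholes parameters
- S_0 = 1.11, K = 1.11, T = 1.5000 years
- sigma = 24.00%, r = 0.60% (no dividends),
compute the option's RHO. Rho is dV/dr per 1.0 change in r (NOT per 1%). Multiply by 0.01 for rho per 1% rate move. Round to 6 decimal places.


Answer: Rho = 0.748621

Derivation:
d1 = 0.1775880064; d2 = -0.1163507628
phi(d1) = 0.3927007988; exp(-qT) = 1.0000000000; exp(-rT) = 0.9910403788
N(d2) = 0.4536872779
Rho = K*T*exp(-rT)*N(d2) = 1.1100 * 1.5000 * 0.9910403788 * 0.4536872779 = 0.748621


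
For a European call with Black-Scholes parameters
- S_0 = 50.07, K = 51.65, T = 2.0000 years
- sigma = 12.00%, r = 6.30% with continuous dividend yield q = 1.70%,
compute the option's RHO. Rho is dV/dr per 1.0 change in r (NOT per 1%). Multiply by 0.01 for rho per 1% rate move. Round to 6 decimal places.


d1 = 0.4438970698; d2 = 0.2741914424
phi(d1) = 0.3615117127; exp(-qT) = 0.9665715046; exp(-rT) = 0.8816148468
N(d2) = 0.6080312479
Rho = K*T*exp(-rT)*N(d2) = 51.6500 * 2.0000 * 0.8816148468 * 0.6080312479 = 55.373900

Answer: Rho = 55.373900


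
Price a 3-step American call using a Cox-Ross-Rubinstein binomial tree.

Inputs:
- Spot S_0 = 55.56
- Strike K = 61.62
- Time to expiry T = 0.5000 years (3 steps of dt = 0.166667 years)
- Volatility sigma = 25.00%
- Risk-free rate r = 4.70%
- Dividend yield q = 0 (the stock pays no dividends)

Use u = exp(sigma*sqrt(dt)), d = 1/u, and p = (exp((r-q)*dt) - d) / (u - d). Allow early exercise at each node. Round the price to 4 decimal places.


Answer: Price = V(0,0) = 1.8252

Derivation:
dt = T/N = 0.166667
u = exp(sigma*sqrt(dt)) = 1.107452; d = 1/u = 0.902974
p = (exp((r-q)*dt) - d) / (u - d) = 0.512966
Discount per step: exp(-r*dt) = 0.992197
Stock lattice S(k, i) with i counting down-moves:
  k=0: S(0,0) = 55.5600
  k=1: S(1,0) = 61.5300; S(1,1) = 50.1692
  k=2: S(2,0) = 68.1416; S(2,1) = 55.5600; S(2,2) = 45.3015
  k=3: S(3,0) = 75.4635; S(3,1) = 61.5300; S(3,2) = 50.1692; S(3,3) = 40.9060
Terminal payoffs V(N, i) = max(S_T - K, 0):
  V(3,0) = 13.843548; V(3,1) = 0.000000; V(3,2) = 0.000000; V(3,3) = 0.000000
Backward induction: V(k, i) = exp(-r*dt) * [p * V(k+1, i) + (1-p) * V(k+1, i+1)]; then take max(V_cont, immediate exercise) for American.
  V(2,0) = exp(-r*dt) * [p*13.843548 + (1-p)*0.000000] = 7.045858; exercise = 6.521584; V(2,0) = max -> 7.045858
  V(2,1) = exp(-r*dt) * [p*0.000000 + (1-p)*0.000000] = 0.000000; exercise = 0.000000; V(2,1) = max -> 0.000000
  V(2,2) = exp(-r*dt) * [p*0.000000 + (1-p)*0.000000] = 0.000000; exercise = 0.000000; V(2,2) = max -> 0.000000
  V(1,0) = exp(-r*dt) * [p*7.045858 + (1-p)*0.000000] = 3.586083; exercise = 0.000000; V(1,0) = max -> 3.586083
  V(1,1) = exp(-r*dt) * [p*0.000000 + (1-p)*0.000000] = 0.000000; exercise = 0.000000; V(1,1) = max -> 0.000000
  V(0,0) = exp(-r*dt) * [p*3.586083 + (1-p)*0.000000] = 1.825185; exercise = 0.000000; V(0,0) = max -> 1.825185


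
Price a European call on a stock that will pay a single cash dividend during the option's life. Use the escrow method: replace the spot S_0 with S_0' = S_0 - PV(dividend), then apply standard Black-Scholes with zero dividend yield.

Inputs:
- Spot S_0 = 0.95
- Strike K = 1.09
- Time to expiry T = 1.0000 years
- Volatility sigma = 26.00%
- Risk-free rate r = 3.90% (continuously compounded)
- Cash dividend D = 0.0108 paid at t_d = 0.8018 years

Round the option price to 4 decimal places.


Answer: Price = 0.0573

Derivation:
PV(D) = D * exp(-r * t_d) = 0.0108 * 0.96921366 = 0.01046751
S_0' = S_0 - PV(D) = 0.9500 - 0.01046751 = 0.93953249
d1 = (ln(S_0'/K) + (r + sigma^2/2)*T) / (sigma*sqrt(T)) = -0.29134835
d2 = d1 - sigma*sqrt(T) = -0.55134835
exp(-rT) = 0.96175071
N(d1) = 0.38539245; N(d2) = 0.29069745
C = S_0' * N(d1) - K * exp(-rT) * N(d2) = 0.93953249 * 0.38539245 - 1.0900 * 0.96175071 * 0.29069745 = 0.0573


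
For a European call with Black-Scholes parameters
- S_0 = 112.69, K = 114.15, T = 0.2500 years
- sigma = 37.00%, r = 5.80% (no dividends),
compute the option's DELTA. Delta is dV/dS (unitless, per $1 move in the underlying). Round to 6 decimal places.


d1 = 0.1012962864; d2 = -0.0837037136
phi(d1) = 0.3969007609; exp(-qT) = 1.0000000000; exp(-rT) = 0.9856046187
N(d1) = 0.5403423680
Delta = exp(-qT) * N(d1) = 1.0000000000 * 0.5403423680 = 0.540342

Answer: Delta = 0.540342


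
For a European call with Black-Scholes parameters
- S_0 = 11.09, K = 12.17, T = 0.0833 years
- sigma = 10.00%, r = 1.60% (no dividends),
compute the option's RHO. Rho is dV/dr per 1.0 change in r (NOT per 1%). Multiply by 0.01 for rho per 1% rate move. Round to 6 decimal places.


d1 = -3.1592276695; d2 = -3.1880894089
phi(d1) = 0.0027140908; exp(-qT) = 1.0000000000; exp(-rT) = 0.9986680878
N(d2) = 0.0007160812
Rho = K*T*exp(-rT)*N(d2) = 12.1700 * 0.0833 * 0.9986680878 * 0.0007160812 = 0.000725

Answer: Rho = 0.000725


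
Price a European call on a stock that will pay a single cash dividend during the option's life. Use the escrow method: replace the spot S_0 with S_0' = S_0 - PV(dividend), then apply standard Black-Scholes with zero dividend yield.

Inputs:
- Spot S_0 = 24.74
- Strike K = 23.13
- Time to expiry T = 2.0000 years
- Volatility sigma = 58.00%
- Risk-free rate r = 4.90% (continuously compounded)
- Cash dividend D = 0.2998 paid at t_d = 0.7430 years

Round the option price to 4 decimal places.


PV(D) = D * exp(-r * t_d) = 0.2998 * 0.96424776 = 0.28908148
S_0' = S_0 - PV(D) = 24.7400 - 0.28908148 = 24.45091852
d1 = (ln(S_0'/K) + (r + sigma^2/2)*T) / (sigma*sqrt(T)) = 0.59730688
d2 = d1 - sigma*sqrt(T) = -0.22293698
exp(-rT) = 0.90664890
N(d1) = 0.72484874; N(d2) = 0.41179228
C = S_0' * N(d1) - K * exp(-rT) * N(d2) = 24.45091852 * 0.72484874 - 23.1300 * 0.90664890 * 0.41179228 = 9.0876

Answer: Price = 9.0876


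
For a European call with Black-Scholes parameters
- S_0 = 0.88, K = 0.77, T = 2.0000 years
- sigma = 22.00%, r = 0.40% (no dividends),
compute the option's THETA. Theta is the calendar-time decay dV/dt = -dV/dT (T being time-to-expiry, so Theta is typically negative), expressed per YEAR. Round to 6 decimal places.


Answer: Theta = -0.024552

Derivation:
d1 = 0.6104626168; d2 = 0.2993356330
phi(d1) = 0.3311211904; exp(-qT) = 1.0000000000; exp(-rT) = 0.9920319148
Theta = -S*exp(-qT)*phi(d1)*sigma/(2*sqrt(T)) - r*K*exp(-rT)*N(d2) + q*S*exp(-qT)*N(d1)
N(d1) = 0.7292223001; N(d2) = 0.6176580155; sqrt(T) = 1.4142135624
Term 1 = -0.8800 * 1.0000000000 * 0.3311211904 * 0.2200 / (2 * 1.4142135624) = -0.0226645622
Term 2 = -0.0040 * 0.7700 * 0.9920319148 * 0.6176580155 = -0.0018872283
Term 3 = 0 (no dividend yield, q = 0)
Theta = -0.0226645622 + (-0.0018872283) + (0.0000000000) = -0.024552


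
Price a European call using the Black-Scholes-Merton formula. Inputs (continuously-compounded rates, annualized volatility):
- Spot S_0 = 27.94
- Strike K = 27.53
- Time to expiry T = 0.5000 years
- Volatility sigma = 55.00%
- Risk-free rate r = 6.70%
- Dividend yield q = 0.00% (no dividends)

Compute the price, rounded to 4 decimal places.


d1 = (ln(S/K) + (r - q + 0.5*sigma^2) * T) / (sigma * sqrt(T)) = 0.31860441
d2 = d1 - sigma * sqrt(T) = -0.07030432
exp(-rT) = 0.96705491; exp(-qT) = 1.00000000
C = S_0 * exp(-qT) * N(d1) - K * exp(-rT) * N(d2)
N(d1) = 0.62498674; N(d2) = 0.47197572
C = 27.9400 * 1.00000000 * 0.62498674 - 27.5300 * 0.96705491 * 0.47197572 = 4.8967

Answer: Price = 4.8967


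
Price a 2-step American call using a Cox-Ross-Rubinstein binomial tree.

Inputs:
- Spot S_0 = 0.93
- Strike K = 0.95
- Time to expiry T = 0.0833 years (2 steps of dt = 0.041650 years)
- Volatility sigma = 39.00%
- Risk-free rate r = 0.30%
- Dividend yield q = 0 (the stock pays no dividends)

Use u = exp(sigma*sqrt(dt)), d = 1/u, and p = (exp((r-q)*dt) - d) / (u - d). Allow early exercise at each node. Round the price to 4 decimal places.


Answer: Price = V(0,0) = 0.0325

Derivation:
dt = T/N = 0.041650
u = exp(sigma*sqrt(dt)) = 1.082846; d = 1/u = 0.923493
p = (exp((r-q)*dt) - d) / (u - d) = 0.480897
Discount per step: exp(-r*dt) = 0.999875
Stock lattice S(k, i) with i counting down-moves:
  k=0: S(0,0) = 0.9300
  k=1: S(1,0) = 1.0070; S(1,1) = 0.8588
  k=2: S(2,0) = 1.0905; S(2,1) = 0.9300; S(2,2) = 0.7931
Terminal payoffs V(N, i) = max(S_T - K, 0):
  V(2,0) = 0.140476; V(2,1) = 0.000000; V(2,2) = 0.000000
Backward induction: V(k, i) = exp(-r*dt) * [p * V(k+1, i) + (1-p) * V(k+1, i+1)]; then take max(V_cont, immediate exercise) for American.
  V(1,0) = exp(-r*dt) * [p*0.140476 + (1-p)*0.000000] = 0.067546; exercise = 0.057047; V(1,0) = max -> 0.067546
  V(1,1) = exp(-r*dt) * [p*0.000000 + (1-p)*0.000000] = 0.000000; exercise = 0.000000; V(1,1) = max -> 0.000000
  V(0,0) = exp(-r*dt) * [p*0.067546 + (1-p)*0.000000] = 0.032479; exercise = 0.000000; V(0,0) = max -> 0.032479


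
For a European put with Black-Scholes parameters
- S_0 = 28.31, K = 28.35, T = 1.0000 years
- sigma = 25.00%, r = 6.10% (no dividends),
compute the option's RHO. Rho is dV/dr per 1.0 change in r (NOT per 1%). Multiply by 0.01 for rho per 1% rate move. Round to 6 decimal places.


Answer: Rho = -12.132597

Derivation:
d1 = 0.3633522758; d2 = 0.1133522758
phi(d1) = 0.3734575366; exp(-qT) = 1.0000000000; exp(-rT) = 0.9408232398
N(-d2) = 0.4548756371
Rho = -K*T*exp(-rT)*N(-d2) = -28.3500 * 1.0000 * 0.9408232398 * 0.4548756371 = -12.132597


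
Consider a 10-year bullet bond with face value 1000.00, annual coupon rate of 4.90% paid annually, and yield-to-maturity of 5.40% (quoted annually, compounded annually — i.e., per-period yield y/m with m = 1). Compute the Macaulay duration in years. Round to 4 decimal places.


Coupon per period c = face * coupon_rate / m = 49.000000
Periods per year m = 1; per-period yield y/m = 0.054000
Number of cashflows N = 10
Cashflows (t years, CF_t, discount factor 1/(1+y/m)^(m*t), PV):
  t = 1.0000: CF_t = 49.000000, DF = 0.948767, PV = 46.489564
  t = 2.0000: CF_t = 49.000000, DF = 0.900158, PV = 44.107745
  t = 3.0000: CF_t = 49.000000, DF = 0.854040, PV = 41.847956
  t = 4.0000: CF_t = 49.000000, DF = 0.810285, PV = 39.703943
  t = 5.0000: CF_t = 49.000000, DF = 0.768771, PV = 37.669775
  t = 6.0000: CF_t = 49.000000, DF = 0.729384, PV = 35.739824
  t = 7.0000: CF_t = 49.000000, DF = 0.692015, PV = 33.908752
  t = 8.0000: CF_t = 49.000000, DF = 0.656561, PV = 32.171491
  t = 9.0000: CF_t = 49.000000, DF = 0.622923, PV = 30.523237
  t = 10.0000: CF_t = 1049.000000, DF = 0.591009, PV = 619.968151
Price P = sum_t PV_t = 962.130437
Macaulay numerator sum_t t * PV_t:
  t * PV_t at t = 1.0000: 46.489564
  t * PV_t at t = 2.0000: 88.215491
  t * PV_t at t = 3.0000: 125.543867
  t * PV_t at t = 4.0000: 158.815771
  t * PV_t at t = 5.0000: 188.348875
  t * PV_t at t = 6.0000: 214.438947
  t * PV_t at t = 7.0000: 237.361263
  t * PV_t at t = 8.0000: 257.371930
  t * PV_t at t = 9.0000: 274.709129
  t * PV_t at t = 10.0000: 6199.681509
Macaulay duration D = (sum_t t * PV_t) / P = 7790.976345 / 962.130437 = 8.097630

Answer: Macaulay duration = 8.0976 years


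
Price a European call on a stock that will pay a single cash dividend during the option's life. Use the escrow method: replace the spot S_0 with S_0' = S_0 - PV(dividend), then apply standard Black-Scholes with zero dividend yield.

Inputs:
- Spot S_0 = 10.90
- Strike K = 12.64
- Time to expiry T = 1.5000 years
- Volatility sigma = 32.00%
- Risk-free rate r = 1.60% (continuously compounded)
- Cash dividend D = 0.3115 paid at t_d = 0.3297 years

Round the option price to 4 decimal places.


Answer: Price = 1.0381

Derivation:
PV(D) = D * exp(-r * t_d) = 0.3115 * 0.99473869 = 0.30986110
S_0' = S_0 - PV(D) = 10.9000 - 0.30986110 = 10.59013890
d1 = (ln(S_0'/K) + (r + sigma^2/2)*T) / (sigma*sqrt(T)) = -0.19428310
d2 = d1 - sigma*sqrt(T) = -0.58620146
exp(-rT) = 0.97628571
N(d1) = 0.42297711; N(d2) = 0.27887007
C = S_0' * N(d1) - K * exp(-rT) * N(d2) = 10.59013890 * 0.42297711 - 12.6400 * 0.97628571 * 0.27887007 = 1.0381


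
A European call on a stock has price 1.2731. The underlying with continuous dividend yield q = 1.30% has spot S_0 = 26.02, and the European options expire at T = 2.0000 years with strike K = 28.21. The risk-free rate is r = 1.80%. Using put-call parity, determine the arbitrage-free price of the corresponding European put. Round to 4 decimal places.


Put-call parity: C - P = S_0 * exp(-qT) - K * exp(-rT).
S_0 * exp(-qT) = 26.0200 * 0.97433509 = 25.35219903
K * exp(-rT) = 28.2100 * 0.96464029 = 27.21250268
P = C - S*exp(-qT) + K*exp(-rT)
P = 1.2731 - 25.35219903 + 27.21250268 = 3.1334

Answer: Put price = 3.1334


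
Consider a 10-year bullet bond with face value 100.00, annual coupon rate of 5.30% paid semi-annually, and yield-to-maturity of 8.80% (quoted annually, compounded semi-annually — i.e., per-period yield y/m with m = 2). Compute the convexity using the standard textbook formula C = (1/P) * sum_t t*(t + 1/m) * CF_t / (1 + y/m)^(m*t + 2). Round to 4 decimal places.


Coupon per period c = face * coupon_rate / m = 2.650000
Periods per year m = 2; per-period yield y/m = 0.044000
Number of cashflows N = 20
Cashflows (t years, CF_t, discount factor 1/(1+y/m)^(m*t), PV):
  t = 0.5000: CF_t = 2.650000, DF = 0.957854, PV = 2.538314
  t = 1.0000: CF_t = 2.650000, DF = 0.917485, PV = 2.431335
  t = 1.5000: CF_t = 2.650000, DF = 0.878817, PV = 2.328865
  t = 2.0000: CF_t = 2.650000, DF = 0.841779, PV = 2.230714
  t = 2.5000: CF_t = 2.650000, DF = 0.806302, PV = 2.136699
  t = 3.0000: CF_t = 2.650000, DF = 0.772320, PV = 2.046647
  t = 3.5000: CF_t = 2.650000, DF = 0.739770, PV = 1.960390
  t = 4.0000: CF_t = 2.650000, DF = 0.708592, PV = 1.877768
  t = 4.5000: CF_t = 2.650000, DF = 0.678728, PV = 1.798628
  t = 5.0000: CF_t = 2.650000, DF = 0.650122, PV = 1.722824
  t = 5.5000: CF_t = 2.650000, DF = 0.622722, PV = 1.650214
  t = 6.0000: CF_t = 2.650000, DF = 0.596477, PV = 1.580665
  t = 6.5000: CF_t = 2.650000, DF = 0.571339, PV = 1.514047
  t = 7.0000: CF_t = 2.650000, DF = 0.547259, PV = 1.450237
  t = 7.5000: CF_t = 2.650000, DF = 0.524195, PV = 1.389116
  t = 8.0000: CF_t = 2.650000, DF = 0.502102, PV = 1.330571
  t = 8.5000: CF_t = 2.650000, DF = 0.480941, PV = 1.274493
  t = 9.0000: CF_t = 2.650000, DF = 0.460671, PV = 1.220779
  t = 9.5000: CF_t = 2.650000, DF = 0.441256, PV = 1.169328
  t = 10.0000: CF_t = 102.650000, DF = 0.422659, PV = 43.385937
Price P = sum_t PV_t = 77.037570
Convexity numerator sum_t t*(t + 1/m) * CF_t / (1+y/m)^(m*t + 2):
  t = 0.5000: term = 1.164433
  t = 1.0000: term = 3.346071
  t = 1.5000: term = 6.410097
  t = 2.0000: term = 10.233234
  t = 2.5000: term = 14.702922
  t = 3.0000: term = 19.716562
  t = 3.5000: term = 25.180794
  t = 4.0000: term = 31.010830
  t = 4.5000: term = 37.129825
  t = 5.0000: term = 43.468293
  t = 5.5000: term = 49.963555
  t = 6.0000: term = 56.559231
  t = 6.5000: term = 63.204761
  t = 7.0000: term = 69.854952
  t = 7.5000: term = 76.469570
  t = 8.0000: term = 83.012943
  t = 8.5000: term = 89.453602
  t = 9.0000: term = 95.763942
  t = 9.5000: term = 101.919904
  t = 10.0000: term = 4179.624653
Convexity = (1/P) * sum = 5058.190174 / 77.037570 = 65.658745

Answer: Convexity = 65.6587


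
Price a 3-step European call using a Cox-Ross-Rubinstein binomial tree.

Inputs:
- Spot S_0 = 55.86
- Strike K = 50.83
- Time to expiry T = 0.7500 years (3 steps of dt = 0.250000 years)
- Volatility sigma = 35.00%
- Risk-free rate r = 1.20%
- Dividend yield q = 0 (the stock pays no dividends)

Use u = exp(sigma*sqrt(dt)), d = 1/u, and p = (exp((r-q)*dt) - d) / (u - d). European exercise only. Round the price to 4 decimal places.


Answer: Price = V(0,0) = 9.7445

Derivation:
dt = T/N = 0.250000
u = exp(sigma*sqrt(dt)) = 1.191246; d = 1/u = 0.839457
p = (exp((r-q)*dt) - d) / (u - d) = 0.464902
Discount per step: exp(-r*dt) = 0.997004
Stock lattice S(k, i) with i counting down-moves:
  k=0: S(0,0) = 55.8600
  k=1: S(1,0) = 66.5430; S(1,1) = 46.8921
  k=2: S(2,0) = 79.2691; S(2,1) = 55.8600; S(2,2) = 39.3639
  k=3: S(3,0) = 94.4290; S(3,1) = 66.5430; S(3,2) = 46.8921; S(3,3) = 33.0443
Terminal payoffs V(N, i) = max(S_T - K, 0):
  V(3,0) = 43.599031; V(3,1) = 15.713014; V(3,2) = 0.000000; V(3,3) = 0.000000
Backward induction: V(k, i) = exp(-r*dt) * [p * V(k+1, i) + (1-p) * V(k+1, i+1)].
  V(2,0) = exp(-r*dt) * [p*43.599031 + (1-p)*15.713014] = 28.591375
  V(2,1) = exp(-r*dt) * [p*15.713014 + (1-p)*0.000000] = 7.283129
  V(2,2) = exp(-r*dt) * [p*0.000000 + (1-p)*0.000000] = 0.000000
  V(1,0) = exp(-r*dt) * [p*28.591375 + (1-p)*7.283129] = 17.137883
  V(1,1) = exp(-r*dt) * [p*7.283129 + (1-p)*0.000000] = 3.375798
  V(0,0) = exp(-r*dt) * [p*17.137883 + (1-p)*3.375798] = 9.744541


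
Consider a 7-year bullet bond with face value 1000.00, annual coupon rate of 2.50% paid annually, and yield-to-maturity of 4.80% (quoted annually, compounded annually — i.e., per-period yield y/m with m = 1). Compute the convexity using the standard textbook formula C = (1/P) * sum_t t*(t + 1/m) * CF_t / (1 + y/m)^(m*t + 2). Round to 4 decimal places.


Answer: Convexity = 45.8289

Derivation:
Coupon per period c = face * coupon_rate / m = 25.000000
Periods per year m = 1; per-period yield y/m = 0.048000
Number of cashflows N = 7
Cashflows (t years, CF_t, discount factor 1/(1+y/m)^(m*t), PV):
  t = 1.0000: CF_t = 25.000000, DF = 0.954198, PV = 23.854962
  t = 2.0000: CF_t = 25.000000, DF = 0.910495, PV = 22.762368
  t = 3.0000: CF_t = 25.000000, DF = 0.868793, PV = 21.719817
  t = 4.0000: CF_t = 25.000000, DF = 0.829001, PV = 20.725016
  t = 5.0000: CF_t = 25.000000, DF = 0.791031, PV = 19.775779
  t = 6.0000: CF_t = 25.000000, DF = 0.754801, PV = 18.870018
  t = 7.0000: CF_t = 1025.000000, DF = 0.720230, PV = 738.235434
Price P = sum_t PV_t = 865.943394
Convexity numerator sum_t t*(t + 1/m) * CF_t / (1+y/m)^(m*t + 2):
  t = 1.0000: term = 43.439634
  t = 2.0000: term = 124.350097
  t = 3.0000: term = 237.309345
  t = 4.0000: term = 377.400359
  t = 5.0000: term = 540.172269
  t = 6.0000: term = 721.604176
  t = 7.0000: term = 37640.930304
Convexity = (1/P) * sum = 39685.206184 / 865.943394 = 45.828869
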